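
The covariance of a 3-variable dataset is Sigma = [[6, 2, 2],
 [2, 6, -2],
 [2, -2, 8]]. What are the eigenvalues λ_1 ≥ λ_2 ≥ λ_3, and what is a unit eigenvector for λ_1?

Step 1 — characteristic polynomial p(λ) = det(λI - Sigma) = λ³ - tr·λ² + c_1·λ - det, where tr = trace, c_1 = sum of the principal 2×2 minors, det = det(Sigma):
  tr = 6 + 6 + 8 = 20,
  c_1 = (6·6 - (2)²) + (6·8 - (2)²) + (6·8 - (-2)²) = 32 + 44 + 44 = 120,
  det = 6·(6·8 - (-2)²) - (2)·((2)·8 - (-2)·(2)) + (2)·((2)·(-2) - 6·(2)) = 6·(44) - (2)·(20) + (2)·(-16) = 192.
  So p(λ) = λ³ - 20λ² + 120λ - 192.
Step 2 — look for an integer root (rational root theorem: any rational root is an integer divisor of 192). Testing λ = 8:
  p(8) = 512 - 1280 + 960 - 192 = 0  ✓
  Dividing out (λ - 8): p(λ) = (λ - 8)(λ² - 12λ + 24).
Step 3 — remaining eigenvalues from the quadratic λ² - 12λ + 24 = 0:
  Δ = 12² - 4·24 = 144 - 96 = 48,  λ = (12 ± √48)/2 = (12 ± 6.9282)/2 ≈ 9.4641 or 2.5359.
  Sorted: λ_1 = 9.4641,  λ_2 = 8,  λ_3 = 2.5359  (check: sum = 20 = tr ✓).

Step 4 — unit eigenvector for λ_1 ≈ 9.4641: v spans the null space of (Sigma - λ_1 I), whose rows are
  r_1 = (-3.4641, 2, 2),  r_2 = (2, -3.4641, -2),  r_3 = (2, -2, -1.4641).
  v is orthogonal to every row, so take v ∝ r_1 × r_2 = ((2)·(-2) - (2)·(-3.4641), (2)·(2) - (-3.4641)·(-2), (-3.4641)·(-3.4641) - (2)·(2)) ≈ (2.9282, -2.9282, 8).
  Let u = (2.9282, -2.9282, 8).
  ||u|| = √((2.9282)² + (-2.9282)² + (8)²) = √(81.1487) ≈ 9.0083,  v_1 = u/||u|| ≈ (0.3251, -0.3251, 0.8881) (||v_1|| = 1).

λ_1 = 9.4641,  λ_2 = 8,  λ_3 = 2.5359;  v_1 ≈ (0.3251, -0.3251, 0.8881)


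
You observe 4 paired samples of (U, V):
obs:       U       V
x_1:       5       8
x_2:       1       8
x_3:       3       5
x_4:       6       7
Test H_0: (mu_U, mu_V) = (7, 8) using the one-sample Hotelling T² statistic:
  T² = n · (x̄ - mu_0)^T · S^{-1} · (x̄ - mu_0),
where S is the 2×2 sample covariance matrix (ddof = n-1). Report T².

Step 1 — sample mean vector:
  mean(U) = (5 + 1 + 3 + 6) / 4 = 15/4 = 3.75
  mean(V) = (8 + 8 + 5 + 7) / 4 = 28/4 = 7
  x̄ = (3.75, 7),  deviation x̄ - mu_0 = (3.75, 7) - (7, 8) = (-3.25, -1).

Step 2 — sample covariance matrix, S[i,j] = (1/(n-1)) · Σ_k (x_{k,i} - mean_i) · (x_{k,j} - mean_j), divisor n-1 = 3:
  S[U,U] = ((1.25)·(1.25) + (-2.75)·(-2.75) + (-0.75)·(-0.75) + (2.25)·(2.25)) / 3 = 14.75/3 = 4.9167
  S[U,V] = ((1.25)·(1) + (-2.75)·(1) + (-0.75)·(-2) + (2.25)·(0)) / 3 = 0/3 = 0
  S[V,V] = ((1)·(1) + (1)·(1) + (-2)·(-2) + (0)·(0)) / 3 = 6/3 = 2
  S = [[4.9167, 0],
 [0, 2]].

Step 3 — invert S. det(S) = 4.9167·2 - (0)² = 9.8333.
  S^{-1} = (1/det) · [[d, -b], [-b, a]] = [[0.2034, 0],
 [0, 0.5]].

Step 4 — quadratic form (x̄ - mu_0)^T · S^{-1} · (x̄ - mu_0):
  S^{-1} · (x̄ - mu_0) = (-0.661, -0.5),
  (x̄ - mu_0)^T · [...] = (-3.25)·(-0.661) + (-1)·(-0.5) = 2.6483.

Step 5 — scale by n: T² = 4 · 2.6483 = 10.5932.

T² ≈ 10.5932


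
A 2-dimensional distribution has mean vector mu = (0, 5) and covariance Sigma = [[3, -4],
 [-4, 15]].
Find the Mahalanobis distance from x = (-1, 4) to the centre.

Step 1 — centre the observation: (x - mu) = (-1, -1).

Step 2 — invert Sigma. det(Sigma) = 3·15 - (-4)² = 29.
  Sigma^{-1} = (1/det) · [[d, -b], [-b, a]] = [[0.5172, 0.1379],
 [0.1379, 0.1034]].

Step 3 — form the quadratic (x - mu)^T · Sigma^{-1} · (x - mu):
  Sigma^{-1} · (x - mu) = (-0.6552, -0.2414).
  (x - mu)^T · [Sigma^{-1} · (x - mu)] = (-1)·(-0.6552) + (-1)·(-0.2414) = 0.8966.

Step 4 — take square root: d = √(0.8966) ≈ 0.9469.

d(x, mu) = √(0.8966) ≈ 0.9469


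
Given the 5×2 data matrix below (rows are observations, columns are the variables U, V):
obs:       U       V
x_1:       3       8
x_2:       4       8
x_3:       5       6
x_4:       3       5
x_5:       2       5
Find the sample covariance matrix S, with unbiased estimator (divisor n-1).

Step 1 — column means:
  mean(U) = (3 + 4 + 5 + 3 + 2) / 5 = 17/5 = 3.4
  mean(V) = (8 + 8 + 6 + 5 + 5) / 5 = 32/5 = 6.4

Step 2 — sample covariance S[i,j] = (1/(n-1)) · Σ_k (x_{k,i} - mean_i) · (x_{k,j} - mean_j), with n-1 = 4.
  S[U,U] = ((-0.4)·(-0.4) + (0.6)·(0.6) + (1.6)·(1.6) + (-0.4)·(-0.4) + (-1.4)·(-1.4)) / 4 = 5.2/4 = 1.3
  S[U,V] = ((-0.4)·(1.6) + (0.6)·(1.6) + (1.6)·(-0.4) + (-0.4)·(-1.4) + (-1.4)·(-1.4)) / 4 = 2.2/4 = 0.55
  S[V,V] = ((1.6)·(1.6) + (1.6)·(1.6) + (-0.4)·(-0.4) + (-1.4)·(-1.4) + (-1.4)·(-1.4)) / 4 = 9.2/4 = 2.3

S is symmetric (S[j,i] = S[i,j]). Assembling:

S = [[1.3, 0.55],
 [0.55, 2.3]]


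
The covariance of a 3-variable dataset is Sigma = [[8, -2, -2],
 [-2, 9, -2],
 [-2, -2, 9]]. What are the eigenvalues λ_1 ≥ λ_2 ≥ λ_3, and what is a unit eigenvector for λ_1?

Step 1 — characteristic polynomial p(λ) = det(λI - Sigma) = λ³ - tr·λ² + c_1·λ - det, where tr = trace, c_1 = sum of the principal 2×2 minors, det = det(Sigma):
  tr = 8 + 9 + 9 = 26,
  c_1 = (8·9 - (-2)²) + (8·9 - (-2)²) + (9·9 - (-2)²) = 68 + 68 + 77 = 213,
  det = 8·(9·9 - (-2)²) - (-2)·((-2)·9 - (-2)·(-2)) + (-2)·((-2)·(-2) - 9·(-2)) = 8·(77) - (-2)·(-22) + (-2)·(22) = 528.
  So p(λ) = λ³ - 26λ² + 213λ - 528.
Step 2 — look for an integer root (rational root theorem: any rational root is an integer divisor of 528). Testing λ = 11:
  p(11) = 1331 - 3146 + 2343 - 528 = 0  ✓
  Dividing out (λ - 11): p(λ) = (λ - 11)(λ² - 15λ + 48).
Step 3 — remaining eigenvalues from the quadratic λ² - 15λ + 48 = 0:
  Δ = 15² - 4·48 = 225 - 192 = 33,  λ = (15 ± √33)/2 = (15 ± 5.7446)/2 ≈ 10.3723 or 4.6277.
  Sorted: λ_1 = 11,  λ_2 = 10.3723,  λ_3 = 4.6277  (check: sum = 26 = tr ✓).

Step 4 — unit eigenvector for λ_1 = 11: v spans the null space of (Sigma - λ_1 I), whose rows are
  r_1 = (-3, -2, -2),  r_2 = (-2, -2, -2),  r_3 = (-2, -2, -2).
  v is orthogonal to every row, so take v ∝ r_1 × r_2 = ((-2)·(-2) - (-2)·(-2), (-2)·(-2) - (-3)·(-2), (-3)·(-2) - (-2)·(-2)) = (0, -2, 2).
  Rescale (divide by 2; multiply by -1 so the first nonzero entry is positive): u = (0, 1, -1).
  ||u|| = √((0)² + (1)² + (-1)²) = √(2) ≈ 1.4142,  v_1 = u/||u|| ≈ (0, 0.7071, -0.7071) (||v_1|| = 1).

λ_1 = 11,  λ_2 = 10.3723,  λ_3 = 4.6277;  v_1 ≈ (0, 0.7071, -0.7071)


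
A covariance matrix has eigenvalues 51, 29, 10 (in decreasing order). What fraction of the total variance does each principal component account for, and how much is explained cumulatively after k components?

Step 1 — total variance = trace(Sigma) = Σ λ_i = 51 + 29 + 10 = 90.

Step 2 — fraction explained by component i = λ_i / Σ λ:
  PC1: 51/90 = 0.5667
  PC2: 29/90 = 0.3222
  PC3: 10/90 = 0.1111

Step 3 — cumulative fraction after k components = (λ_1 + ... + λ_k) / Σ λ:
  k = 1: 51/90 = 0.5667
  k = 2: (51 + 29)/90 = 80/90 = 0.8889
  k = 3: (51 + 29 + 10)/90 = 90/90 = 1

Summary (fraction, with percent):

explained: PC1 0.5667 (56.67%), PC2 0.3222 (32.22%), PC3 0.1111 (11.11%);  cumulative: 0.5667, 0.8889, 1


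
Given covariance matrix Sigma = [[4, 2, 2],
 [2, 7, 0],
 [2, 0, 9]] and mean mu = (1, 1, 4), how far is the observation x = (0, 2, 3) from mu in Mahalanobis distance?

Step 1 — centre the observation: (x - mu) = (-1, 1, -1).

Step 2 — invert Sigma (cofactor / det for 3×3, or solve directly):
  Sigma^{-1} = [[0.3351, -0.0957, -0.0745],
 [-0.0957, 0.1702, 0.0213],
 [-0.0745, 0.0213, 0.1277]].

Step 3 — form the quadratic (x - mu)^T · Sigma^{-1} · (x - mu):
  Sigma^{-1} · (x - mu) = (-0.3564, 0.2447, -0.0319).
  (x - mu)^T · [Sigma^{-1} · (x - mu)] = (-1)·(-0.3564) + (1)·(0.2447) + (-1)·(-0.0319) = 0.633.

Step 4 — take square root: d = √(0.633) ≈ 0.7956.

d(x, mu) = √(0.633) ≈ 0.7956


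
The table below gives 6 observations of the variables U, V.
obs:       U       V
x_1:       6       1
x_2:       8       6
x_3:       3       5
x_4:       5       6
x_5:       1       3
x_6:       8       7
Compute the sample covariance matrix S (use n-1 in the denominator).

Step 1 — column means:
  mean(U) = (6 + 8 + 3 + 5 + 1 + 8) / 6 = 31/6 = 5.1667
  mean(V) = (1 + 6 + 5 + 6 + 3 + 7) / 6 = 28/6 = 4.6667

Step 2 — sample covariance S[i,j] = (1/(n-1)) · Σ_k (x_{k,i} - mean_i) · (x_{k,j} - mean_j), with n-1 = 5.
  S[U,U] = ((0.8333)·(0.8333) + (2.8333)·(2.8333) + (-2.1667)·(-2.1667) + (-0.1667)·(-0.1667) + (-4.1667)·(-4.1667) + (2.8333)·(2.8333)) / 5 = 38.8333/5 = 7.7667
  S[U,V] = ((0.8333)·(-3.6667) + (2.8333)·(1.3333) + (-2.1667)·(0.3333) + (-0.1667)·(1.3333) + (-4.1667)·(-1.6667) + (2.8333)·(2.3333)) / 5 = 13.3333/5 = 2.6667
  S[V,V] = ((-3.6667)·(-3.6667) + (1.3333)·(1.3333) + (0.3333)·(0.3333) + (1.3333)·(1.3333) + (-1.6667)·(-1.6667) + (2.3333)·(2.3333)) / 5 = 25.3333/5 = 5.0667

S is symmetric (S[j,i] = S[i,j]). Assembling:

S = [[7.7667, 2.6667],
 [2.6667, 5.0667]]


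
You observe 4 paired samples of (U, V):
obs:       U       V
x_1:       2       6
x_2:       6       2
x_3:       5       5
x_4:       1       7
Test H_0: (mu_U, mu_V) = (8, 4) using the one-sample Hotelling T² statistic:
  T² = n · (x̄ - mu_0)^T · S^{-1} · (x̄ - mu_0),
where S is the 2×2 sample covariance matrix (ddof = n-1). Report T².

Step 1 — sample mean vector:
  mean(U) = (2 + 6 + 5 + 1) / 4 = 14/4 = 3.5
  mean(V) = (6 + 2 + 5 + 7) / 4 = 20/4 = 5
  x̄ = (3.5, 5),  deviation x̄ - mu_0 = (3.5, 5) - (8, 4) = (-4.5, 1).

Step 2 — sample covariance matrix, S[i,j] = (1/(n-1)) · Σ_k (x_{k,i} - mean_i) · (x_{k,j} - mean_j), divisor n-1 = 3:
  S[U,U] = ((-1.5)·(-1.5) + (2.5)·(2.5) + (1.5)·(1.5) + (-2.5)·(-2.5)) / 3 = 17/3 = 5.6667
  S[U,V] = ((-1.5)·(1) + (2.5)·(-3) + (1.5)·(0) + (-2.5)·(2)) / 3 = -14/3 = -4.6667
  S[V,V] = ((1)·(1) + (-3)·(-3) + (0)·(0) + (2)·(2)) / 3 = 14/3 = 4.6667
  S = [[5.6667, -4.6667],
 [-4.6667, 4.6667]].

Step 3 — invert S. det(S) = 5.6667·4.6667 - (-4.6667)² = 4.6667.
  S^{-1} = (1/det) · [[d, -b], [-b, a]] = [[1, 1],
 [1, 1.2143]].

Step 4 — quadratic form (x̄ - mu_0)^T · S^{-1} · (x̄ - mu_0):
  S^{-1} · (x̄ - mu_0) = (-3.5, -3.2857),
  (x̄ - mu_0)^T · [...] = (-4.5)·(-3.5) + (1)·(-3.2857) = 12.4643.

Step 5 — scale by n: T² = 4 · 12.4643 = 49.8571.

T² ≈ 49.8571


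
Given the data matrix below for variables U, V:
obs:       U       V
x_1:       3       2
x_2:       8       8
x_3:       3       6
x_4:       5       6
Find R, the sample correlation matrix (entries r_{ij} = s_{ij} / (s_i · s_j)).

Step 1 — column means:
  mean(U) = (3 + 8 + 3 + 5) / 4 = 19/4 = 4.75
  mean(V) = (2 + 8 + 6 + 6) / 4 = 22/4 = 5.5

Step 2 — sample variances and covariances s[i,j] = (1/(n-1)) · Σ_k (x_{k,i} - mean_i) · (x_{k,j} - mean_j), with n-1 = 3:
  s[U,U] = ((-1.75)·(-1.75) + (3.25)·(3.25) + (-1.75)·(-1.75) + (0.25)·(0.25)) / 3 = 16.75/3 = 5.5833
  s[U,V] = ((-1.75)·(-3.5) + (3.25)·(2.5) + (-1.75)·(0.5) + (0.25)·(0.5)) / 3 = 13.5/3 = 4.5
  s[V,V] = ((-3.5)·(-3.5) + (2.5)·(2.5) + (0.5)·(0.5) + (0.5)·(0.5)) / 3 = 19/3 = 6.3333
  Sample standard deviations s_i = √(s[i,i]):
  s(U) = √(5.5833) = 2.3629
  s(V) = √(6.3333) = 2.5166

Step 3 — r_{ij} = s_{ij} / (s_i · s_j):
  r[U,U] = 1 (diagonal).
  r[U,V] = 4.5 / (2.3629 · 2.5166) = 4.5 / 5.9465 = 0.7567
  r[V,V] = 1 (diagonal).

R is symmetric with unit diagonal. Assembling:

R = [[1, 0.7567],
 [0.7567, 1]]


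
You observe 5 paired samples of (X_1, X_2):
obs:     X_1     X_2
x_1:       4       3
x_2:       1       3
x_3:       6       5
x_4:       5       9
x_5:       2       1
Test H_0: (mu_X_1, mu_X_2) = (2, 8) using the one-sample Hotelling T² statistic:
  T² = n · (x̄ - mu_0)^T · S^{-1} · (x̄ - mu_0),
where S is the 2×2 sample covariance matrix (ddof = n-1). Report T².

Step 1 — sample mean vector:
  mean(X_1) = (4 + 1 + 6 + 5 + 2) / 5 = 18/5 = 3.6
  mean(X_2) = (3 + 3 + 5 + 9 + 1) / 5 = 21/5 = 4.2
  x̄ = (3.6, 4.2),  deviation x̄ - mu_0 = (3.6, 4.2) - (2, 8) = (1.6, -3.8).

Step 2 — sample covariance matrix, S[i,j] = (1/(n-1)) · Σ_k (x_{k,i} - mean_i) · (x_{k,j} - mean_j), divisor n-1 = 4:
  S[X_1,X_1] = ((0.4)·(0.4) + (-2.6)·(-2.6) + (2.4)·(2.4) + (1.4)·(1.4) + (-1.6)·(-1.6)) / 4 = 17.2/4 = 4.3
  S[X_1,X_2] = ((0.4)·(-1.2) + (-2.6)·(-1.2) + (2.4)·(0.8) + (1.4)·(4.8) + (-1.6)·(-3.2)) / 4 = 16.4/4 = 4.1
  S[X_2,X_2] = ((-1.2)·(-1.2) + (-1.2)·(-1.2) + (0.8)·(0.8) + (4.8)·(4.8) + (-3.2)·(-3.2)) / 4 = 36.8/4 = 9.2
  S = [[4.3, 4.1],
 [4.1, 9.2]].

Step 3 — invert S. det(S) = 4.3·9.2 - (4.1)² = 22.75.
  S^{-1} = (1/det) · [[d, -b], [-b, a]] = [[0.4044, -0.1802],
 [-0.1802, 0.189]].

Step 4 — quadratic form (x̄ - mu_0)^T · S^{-1} · (x̄ - mu_0):
  S^{-1} · (x̄ - mu_0) = (1.3319, -1.0066),
  (x̄ - mu_0)^T · [...] = (1.6)·(1.3319) + (-3.8)·(-1.0066) = 5.956.

Step 5 — scale by n: T² = 5 · 5.956 = 29.7802.

T² ≈ 29.7802


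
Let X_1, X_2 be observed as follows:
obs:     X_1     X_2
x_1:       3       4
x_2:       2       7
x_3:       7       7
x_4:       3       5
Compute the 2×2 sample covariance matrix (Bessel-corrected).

Step 1 — column means:
  mean(X_1) = (3 + 2 + 7 + 3) / 4 = 15/4 = 3.75
  mean(X_2) = (4 + 7 + 7 + 5) / 4 = 23/4 = 5.75

Step 2 — sample covariance S[i,j] = (1/(n-1)) · Σ_k (x_{k,i} - mean_i) · (x_{k,j} - mean_j), with n-1 = 3.
  S[X_1,X_1] = ((-0.75)·(-0.75) + (-1.75)·(-1.75) + (3.25)·(3.25) + (-0.75)·(-0.75)) / 3 = 14.75/3 = 4.9167
  S[X_1,X_2] = ((-0.75)·(-1.75) + (-1.75)·(1.25) + (3.25)·(1.25) + (-0.75)·(-0.75)) / 3 = 3.75/3 = 1.25
  S[X_2,X_2] = ((-1.75)·(-1.75) + (1.25)·(1.25) + (1.25)·(1.25) + (-0.75)·(-0.75)) / 3 = 6.75/3 = 2.25

S is symmetric (S[j,i] = S[i,j]). Assembling:

S = [[4.9167, 1.25],
 [1.25, 2.25]]


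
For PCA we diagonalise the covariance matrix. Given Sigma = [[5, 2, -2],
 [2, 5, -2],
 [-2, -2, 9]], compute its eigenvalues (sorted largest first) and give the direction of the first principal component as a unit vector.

Step 1 — characteristic polynomial p(λ) = det(λI - Sigma) = λ³ - tr·λ² + c_1·λ - det, where tr = trace, c_1 = sum of the principal 2×2 minors, det = det(Sigma):
  tr = 5 + 5 + 9 = 19,
  c_1 = (5·5 - (2)²) + (5·9 - (-2)²) + (5·9 - (-2)²) = 21 + 41 + 41 = 103,
  det = 5·(5·9 - (-2)²) - (2)·((2)·9 - (-2)·(-2)) + (-2)·((2)·(-2) - 5·(-2)) = 5·(41) - (2)·(14) + (-2)·(6) = 165.
  So p(λ) = λ³ - 19λ² + 103λ - 165.
Step 2 — look for an integer root (rational root theorem: any rational root is an integer divisor of 165). Testing λ = 3:
  p(3) = 27 - 171 + 309 - 165 = 0  ✓
  Dividing out (λ - 3): p(λ) = (λ - 3)(λ² - 16λ + 55).
Step 3 — remaining eigenvalues from the quadratic λ² - 16λ + 55 = 0:
  Δ = 16² - 4·55 = 256 - 220 = 36,  λ = (16 ± √36)/2 = (16 ± 6)/2 = 11 or 5.
  Sorted: λ_1 = 11,  λ_2 = 5,  λ_3 = 3  (check: sum = 19 = tr ✓).

Step 4 — unit eigenvector for λ_1 = 11: v spans the null space of (Sigma - λ_1 I), whose rows are
  r_1 = (-6, 2, -2),  r_2 = (2, -6, -2),  r_3 = (-2, -2, -2).
  v is orthogonal to every row, so take v ∝ r_1 × r_2 = ((2)·(-2) - (-2)·(-6), (-2)·(2) - (-6)·(-2), (-6)·(-6) - (2)·(2)) = (-16, -16, 32).
  Rescale (divide by 16; multiply by -1 so the first nonzero entry is positive): u = (1, 1, -2).
  ||u|| = √((1)² + (1)² + (-2)²) = √(6) ≈ 2.4495,  v_1 = u/||u|| ≈ (0.4082, 0.4082, -0.8165) (||v_1|| = 1).

λ_1 = 11,  λ_2 = 5,  λ_3 = 3;  v_1 ≈ (0.4082, 0.4082, -0.8165)


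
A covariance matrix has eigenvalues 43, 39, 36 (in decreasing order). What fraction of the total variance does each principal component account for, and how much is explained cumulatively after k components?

Step 1 — total variance = trace(Sigma) = Σ λ_i = 43 + 39 + 36 = 118.

Step 2 — fraction explained by component i = λ_i / Σ λ:
  PC1: 43/118 = 0.3644
  PC2: 39/118 = 0.3305
  PC3: 36/118 = 0.3051

Step 3 — cumulative fraction after k components = (λ_1 + ... + λ_k) / Σ λ:
  k = 1: 43/118 = 0.3644
  k = 2: (43 + 39)/118 = 82/118 = 0.6949
  k = 3: (43 + 39 + 36)/118 = 118/118 = 1

Summary (fraction, with percent):

explained: PC1 0.3644 (36.44%), PC2 0.3305 (33.05%), PC3 0.3051 (30.51%);  cumulative: 0.3644, 0.6949, 1


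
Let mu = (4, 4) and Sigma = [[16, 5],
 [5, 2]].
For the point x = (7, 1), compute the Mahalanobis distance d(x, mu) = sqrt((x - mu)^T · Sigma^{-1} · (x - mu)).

Step 1 — centre the observation: (x - mu) = (3, -3).

Step 2 — invert Sigma. det(Sigma) = 16·2 - (5)² = 7.
  Sigma^{-1} = (1/det) · [[d, -b], [-b, a]] = [[0.2857, -0.7143],
 [-0.7143, 2.2857]].

Step 3 — form the quadratic (x - mu)^T · Sigma^{-1} · (x - mu):
  Sigma^{-1} · (x - mu) = (3, -9).
  (x - mu)^T · [Sigma^{-1} · (x - mu)] = (3)·(3) + (-3)·(-9) = 36.

Step 4 — take square root: d = √(36) ≈ 6.

d(x, mu) = √(36) ≈ 6


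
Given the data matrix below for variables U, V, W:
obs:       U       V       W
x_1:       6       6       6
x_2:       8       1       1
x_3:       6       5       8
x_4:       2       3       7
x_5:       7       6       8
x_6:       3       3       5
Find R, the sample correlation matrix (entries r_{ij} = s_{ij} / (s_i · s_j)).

Step 1 — column means:
  mean(U) = (6 + 8 + 6 + 2 + 7 + 3) / 6 = 32/6 = 5.3333
  mean(V) = (6 + 1 + 5 + 3 + 6 + 3) / 6 = 24/6 = 4
  mean(W) = (6 + 1 + 8 + 7 + 8 + 5) / 6 = 35/6 = 5.8333

Step 2 — sample variances and covariances s[i,j] = (1/(n-1)) · Σ_k (x_{k,i} - mean_i) · (x_{k,j} - mean_j), with n-1 = 5:
  s[U,U] = ((0.6667)·(0.6667) + (2.6667)·(2.6667) + (0.6667)·(0.6667) + (-3.3333)·(-3.3333) + (1.6667)·(1.6667) + (-2.3333)·(-2.3333)) / 5 = 27.3333/5 = 5.4667
  s[U,V] = ((0.6667)·(2) + (2.6667)·(-3) + (0.6667)·(1) + (-3.3333)·(-1) + (1.6667)·(2) + (-2.3333)·(-1)) / 5 = 3/5 = 0.6
  s[U,W] = ((0.6667)·(0.1667) + (2.6667)·(-4.8333) + (0.6667)·(2.1667) + (-3.3333)·(1.1667) + (1.6667)·(2.1667) + (-2.3333)·(-0.8333)) / 5 = -9.6667/5 = -1.9333
  s[V,V] = ((2)·(2) + (-3)·(-3) + (1)·(1) + (-1)·(-1) + (2)·(2) + (-1)·(-1)) / 5 = 20/5 = 4
  s[V,W] = ((2)·(0.1667) + (-3)·(-4.8333) + (1)·(2.1667) + (-1)·(1.1667) + (2)·(2.1667) + (-1)·(-0.8333)) / 5 = 21/5 = 4.2
  s[W,W] = ((0.1667)·(0.1667) + (-4.8333)·(-4.8333) + (2.1667)·(2.1667) + (1.1667)·(1.1667) + (2.1667)·(2.1667) + (-0.8333)·(-0.8333)) / 5 = 34.8333/5 = 6.9667
  Sample standard deviations s_i = √(s[i,i]):
  s(U) = √(5.4667) = 2.3381
  s(V) = √(4) = 2
  s(W) = √(6.9667) = 2.6394

Step 3 — r_{ij} = s_{ij} / (s_i · s_j):
  r[U,U] = 1 (diagonal).
  r[U,V] = 0.6 / (2.3381 · 2) = 0.6 / 4.6762 = 0.1283
  r[U,W] = -1.9333 / (2.3381 · 2.6394) = -1.9333 / 6.1713 = -0.3133
  r[V,V] = 1 (diagonal).
  r[V,W] = 4.2 / (2 · 2.6394) = 4.2 / 5.2789 = 0.7956
  r[W,W] = 1 (diagonal).

R is symmetric with unit diagonal. Assembling:

R = [[1, 0.1283, -0.3133],
 [0.1283, 1, 0.7956],
 [-0.3133, 0.7956, 1]]


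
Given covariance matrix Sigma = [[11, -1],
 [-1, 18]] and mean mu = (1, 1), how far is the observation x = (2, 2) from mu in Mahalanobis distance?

Step 1 — centre the observation: (x - mu) = (1, 1).

Step 2 — invert Sigma. det(Sigma) = 11·18 - (-1)² = 197.
  Sigma^{-1} = (1/det) · [[d, -b], [-b, a]] = [[0.0914, 0.0051],
 [0.0051, 0.0558]].

Step 3 — form the quadratic (x - mu)^T · Sigma^{-1} · (x - mu):
  Sigma^{-1} · (x - mu) = (0.0964, 0.0609).
  (x - mu)^T · [Sigma^{-1} · (x - mu)] = (1)·(0.0964) + (1)·(0.0609) = 0.1574.

Step 4 — take square root: d = √(0.1574) ≈ 0.3967.

d(x, mu) = √(0.1574) ≈ 0.3967


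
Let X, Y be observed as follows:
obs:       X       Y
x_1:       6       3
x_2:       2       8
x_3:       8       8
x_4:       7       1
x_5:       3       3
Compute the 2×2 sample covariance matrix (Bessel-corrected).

Step 1 — column means:
  mean(X) = (6 + 2 + 8 + 7 + 3) / 5 = 26/5 = 5.2
  mean(Y) = (3 + 8 + 8 + 1 + 3) / 5 = 23/5 = 4.6

Step 2 — sample covariance S[i,j] = (1/(n-1)) · Σ_k (x_{k,i} - mean_i) · (x_{k,j} - mean_j), with n-1 = 4.
  S[X,X] = ((0.8)·(0.8) + (-3.2)·(-3.2) + (2.8)·(2.8) + (1.8)·(1.8) + (-2.2)·(-2.2)) / 4 = 26.8/4 = 6.7
  S[X,Y] = ((0.8)·(-1.6) + (-3.2)·(3.4) + (2.8)·(3.4) + (1.8)·(-3.6) + (-2.2)·(-1.6)) / 4 = -5.6/4 = -1.4
  S[Y,Y] = ((-1.6)·(-1.6) + (3.4)·(3.4) + (3.4)·(3.4) + (-3.6)·(-3.6) + (-1.6)·(-1.6)) / 4 = 41.2/4 = 10.3

S is symmetric (S[j,i] = S[i,j]). Assembling:

S = [[6.7, -1.4],
 [-1.4, 10.3]]


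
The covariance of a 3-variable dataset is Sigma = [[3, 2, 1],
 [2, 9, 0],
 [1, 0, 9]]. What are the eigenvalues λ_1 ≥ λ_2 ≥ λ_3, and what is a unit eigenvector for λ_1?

Step 1 — characteristic polynomial p(λ) = det(λI - Sigma) = λ³ - tr·λ² + c_1·λ - det, where tr = trace, c_1 = sum of the principal 2×2 minors, det = det(Sigma):
  tr = 3 + 9 + 9 = 21,
  c_1 = (3·9 - (2)²) + (3·9 - (1)²) + (9·9 - (0)²) = 23 + 26 + 81 = 130,
  det = 3·(9·9 - (0)²) - (2)·((2)·9 - (0)·(1)) + (1)·((2)·(0) - 9·(1)) = 3·(81) - (2)·(18) + (1)·(-9) = 198.
  So p(λ) = λ³ - 21λ² + 130λ - 198.
Step 2 — look for an integer root (rational root theorem: any rational root is an integer divisor of 198). Testing λ = 9:
  p(9) = 729 - 1701 + 1170 - 198 = 0  ✓
  Dividing out (λ - 9): p(λ) = (λ - 9)(λ² - 12λ + 22).
Step 3 — remaining eigenvalues from the quadratic λ² - 12λ + 22 = 0:
  Δ = 12² - 4·22 = 144 - 88 = 56,  λ = (12 ± √56)/2 = (12 ± 7.4833)/2 ≈ 9.7417 or 2.2583.
  Sorted: λ_1 = 9.7417,  λ_2 = 9,  λ_3 = 2.2583  (check: sum = 21 = tr ✓).

Step 4 — unit eigenvector for λ_1 ≈ 9.7417: v spans the null space of (Sigma - λ_1 I), whose rows are
  r_1 = (-6.7417, 2, 1),  r_2 = (2, -0.7417, 0),  r_3 = (1, 0, -0.7417).
  v is orthogonal to every row, so take v ∝ r_1 × r_2 = ((2)·(0) - (1)·(-0.7417), (1)·(2) - (-6.7417)·(0), (-6.7417)·(-0.7417) - (2)·(2)) ≈ (0.7417, 2, 1).
  Let u = (0.7417, 2, 1).
  ||u|| = √((0.7417)² + (2)² + (1)²) = √(5.5501) ≈ 2.3559,  v_1 = u/||u|| ≈ (0.3148, 0.8489, 0.4245) (||v_1|| = 1).

λ_1 = 9.7417,  λ_2 = 9,  λ_3 = 2.2583;  v_1 ≈ (0.3148, 0.8489, 0.4245)


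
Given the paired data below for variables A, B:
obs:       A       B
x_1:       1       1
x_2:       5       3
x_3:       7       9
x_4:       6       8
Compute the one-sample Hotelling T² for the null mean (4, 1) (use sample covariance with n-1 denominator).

Step 1 — sample mean vector:
  mean(A) = (1 + 5 + 7 + 6) / 4 = 19/4 = 4.75
  mean(B) = (1 + 3 + 9 + 8) / 4 = 21/4 = 5.25
  x̄ = (4.75, 5.25),  deviation x̄ - mu_0 = (4.75, 5.25) - (4, 1) = (0.75, 4.25).

Step 2 — sample covariance matrix, S[i,j] = (1/(n-1)) · Σ_k (x_{k,i} - mean_i) · (x_{k,j} - mean_j), divisor n-1 = 3:
  S[A,A] = ((-3.75)·(-3.75) + (0.25)·(0.25) + (2.25)·(2.25) + (1.25)·(1.25)) / 3 = 20.75/3 = 6.9167
  S[A,B] = ((-3.75)·(-4.25) + (0.25)·(-2.25) + (2.25)·(3.75) + (1.25)·(2.75)) / 3 = 27.25/3 = 9.0833
  S[B,B] = ((-4.25)·(-4.25) + (-2.25)·(-2.25) + (3.75)·(3.75) + (2.75)·(2.75)) / 3 = 44.75/3 = 14.9167
  S = [[6.9167, 9.0833],
 [9.0833, 14.9167]].

Step 3 — invert S. det(S) = 6.9167·14.9167 - (9.0833)² = 20.6667.
  S^{-1} = (1/det) · [[d, -b], [-b, a]] = [[0.7218, -0.4395],
 [-0.4395, 0.3347]].

Step 4 — quadratic form (x̄ - mu_0)^T · S^{-1} · (x̄ - mu_0):
  S^{-1} · (x̄ - mu_0) = (-1.3266, 1.0927),
  (x̄ - mu_0)^T · [...] = (0.75)·(-1.3266) + (4.25)·(1.0927) = 3.6492.

Step 5 — scale by n: T² = 4 · 3.6492 = 14.5968.

T² ≈ 14.5968


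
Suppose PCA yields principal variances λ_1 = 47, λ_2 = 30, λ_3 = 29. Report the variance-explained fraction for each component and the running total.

Step 1 — total variance = trace(Sigma) = Σ λ_i = 47 + 30 + 29 = 106.

Step 2 — fraction explained by component i = λ_i / Σ λ:
  PC1: 47/106 = 0.4434
  PC2: 30/106 = 0.283
  PC3: 29/106 = 0.2736

Step 3 — cumulative fraction after k components = (λ_1 + ... + λ_k) / Σ λ:
  k = 1: 47/106 = 0.4434
  k = 2: (47 + 30)/106 = 77/106 = 0.7264
  k = 3: (47 + 30 + 29)/106 = 106/106 = 1

Summary (fraction, with percent):

explained: PC1 0.4434 (44.34%), PC2 0.283 (28.3%), PC3 0.2736 (27.36%);  cumulative: 0.4434, 0.7264, 1


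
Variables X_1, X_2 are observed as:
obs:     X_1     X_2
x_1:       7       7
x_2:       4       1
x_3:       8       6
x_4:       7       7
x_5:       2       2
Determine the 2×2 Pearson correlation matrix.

Step 1 — column means:
  mean(X_1) = (7 + 4 + 8 + 7 + 2) / 5 = 28/5 = 5.6
  mean(X_2) = (7 + 1 + 6 + 7 + 2) / 5 = 23/5 = 4.6

Step 2 — sample variances and covariances s[i,j] = (1/(n-1)) · Σ_k (x_{k,i} - mean_i) · (x_{k,j} - mean_j), with n-1 = 4:
  s[X_1,X_1] = ((1.4)·(1.4) + (-1.6)·(-1.6) + (2.4)·(2.4) + (1.4)·(1.4) + (-3.6)·(-3.6)) / 4 = 25.2/4 = 6.3
  s[X_1,X_2] = ((1.4)·(2.4) + (-1.6)·(-3.6) + (2.4)·(1.4) + (1.4)·(2.4) + (-3.6)·(-2.6)) / 4 = 25.2/4 = 6.3
  s[X_2,X_2] = ((2.4)·(2.4) + (-3.6)·(-3.6) + (1.4)·(1.4) + (2.4)·(2.4) + (-2.6)·(-2.6)) / 4 = 33.2/4 = 8.3
  Sample standard deviations s_i = √(s[i,i]):
  s(X_1) = √(6.3) = 2.51
  s(X_2) = √(8.3) = 2.881

Step 3 — r_{ij} = s_{ij} / (s_i · s_j):
  r[X_1,X_1] = 1 (diagonal).
  r[X_1,X_2] = 6.3 / (2.51 · 2.881) = 6.3 / 7.2312 = 0.8712
  r[X_2,X_2] = 1 (diagonal).

R is symmetric with unit diagonal. Assembling:

R = [[1, 0.8712],
 [0.8712, 1]]


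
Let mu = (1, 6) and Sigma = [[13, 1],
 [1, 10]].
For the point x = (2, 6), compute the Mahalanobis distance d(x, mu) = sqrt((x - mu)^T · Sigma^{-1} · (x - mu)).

Step 1 — centre the observation: (x - mu) = (1, 0).

Step 2 — invert Sigma. det(Sigma) = 13·10 - (1)² = 129.
  Sigma^{-1} = (1/det) · [[d, -b], [-b, a]] = [[0.0775, -0.0078],
 [-0.0078, 0.1008]].

Step 3 — form the quadratic (x - mu)^T · Sigma^{-1} · (x - mu):
  Sigma^{-1} · (x - mu) = (0.0775, -0.0078).
  (x - mu)^T · [Sigma^{-1} · (x - mu)] = (1)·(0.0775) + (0)·(-0.0078) = 0.0775.

Step 4 — take square root: d = √(0.0775) ≈ 0.2784.

d(x, mu) = √(0.0775) ≈ 0.2784


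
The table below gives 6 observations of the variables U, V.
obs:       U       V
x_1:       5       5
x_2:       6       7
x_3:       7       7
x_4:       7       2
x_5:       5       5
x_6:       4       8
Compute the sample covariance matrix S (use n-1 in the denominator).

Step 1 — column means:
  mean(U) = (5 + 6 + 7 + 7 + 5 + 4) / 6 = 34/6 = 5.6667
  mean(V) = (5 + 7 + 7 + 2 + 5 + 8) / 6 = 34/6 = 5.6667

Step 2 — sample covariance S[i,j] = (1/(n-1)) · Σ_k (x_{k,i} - mean_i) · (x_{k,j} - mean_j), with n-1 = 5.
  S[U,U] = ((-0.6667)·(-0.6667) + (0.3333)·(0.3333) + (1.3333)·(1.3333) + (1.3333)·(1.3333) + (-0.6667)·(-0.6667) + (-1.6667)·(-1.6667)) / 5 = 7.3333/5 = 1.4667
  S[U,V] = ((-0.6667)·(-0.6667) + (0.3333)·(1.3333) + (1.3333)·(1.3333) + (1.3333)·(-3.6667) + (-0.6667)·(-0.6667) + (-1.6667)·(2.3333)) / 5 = -5.6667/5 = -1.1333
  S[V,V] = ((-0.6667)·(-0.6667) + (1.3333)·(1.3333) + (1.3333)·(1.3333) + (-3.6667)·(-3.6667) + (-0.6667)·(-0.6667) + (2.3333)·(2.3333)) / 5 = 23.3333/5 = 4.6667

S is symmetric (S[j,i] = S[i,j]). Assembling:

S = [[1.4667, -1.1333],
 [-1.1333, 4.6667]]


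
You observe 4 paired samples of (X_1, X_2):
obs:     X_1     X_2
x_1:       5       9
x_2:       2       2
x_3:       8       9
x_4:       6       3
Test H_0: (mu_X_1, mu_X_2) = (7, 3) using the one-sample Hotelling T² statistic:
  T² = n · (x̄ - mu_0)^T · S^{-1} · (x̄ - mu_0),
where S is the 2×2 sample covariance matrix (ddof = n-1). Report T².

Step 1 — sample mean vector:
  mean(X_1) = (5 + 2 + 8 + 6) / 4 = 21/4 = 5.25
  mean(X_2) = (9 + 2 + 9 + 3) / 4 = 23/4 = 5.75
  x̄ = (5.25, 5.75),  deviation x̄ - mu_0 = (5.25, 5.75) - (7, 3) = (-1.75, 2.75).

Step 2 — sample covariance matrix, S[i,j] = (1/(n-1)) · Σ_k (x_{k,i} - mean_i) · (x_{k,j} - mean_j), divisor n-1 = 3:
  S[X_1,X_1] = ((-0.25)·(-0.25) + (-3.25)·(-3.25) + (2.75)·(2.75) + (0.75)·(0.75)) / 3 = 18.75/3 = 6.25
  S[X_1,X_2] = ((-0.25)·(3.25) + (-3.25)·(-3.75) + (2.75)·(3.25) + (0.75)·(-2.75)) / 3 = 18.25/3 = 6.0833
  S[X_2,X_2] = ((3.25)·(3.25) + (-3.75)·(-3.75) + (3.25)·(3.25) + (-2.75)·(-2.75)) / 3 = 42.75/3 = 14.25
  S = [[6.25, 6.0833],
 [6.0833, 14.25]].

Step 3 — invert S. det(S) = 6.25·14.25 - (6.0833)² = 52.0556.
  S^{-1} = (1/det) · [[d, -b], [-b, a]] = [[0.2737, -0.1169],
 [-0.1169, 0.1201]].

Step 4 — quadratic form (x̄ - mu_0)^T · S^{-1} · (x̄ - mu_0):
  S^{-1} · (x̄ - mu_0) = (-0.8004, 0.5347),
  (x̄ - mu_0)^T · [...] = (-1.75)·(-0.8004) + (2.75)·(0.5347) = 2.8711.

Step 5 — scale by n: T² = 4 · 2.8711 = 11.4845.

T² ≈ 11.4845


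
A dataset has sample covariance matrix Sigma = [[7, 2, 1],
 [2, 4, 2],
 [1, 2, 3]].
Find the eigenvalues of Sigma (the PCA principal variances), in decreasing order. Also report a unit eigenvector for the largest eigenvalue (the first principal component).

Step 1 — characteristic polynomial p(λ) = det(λI - Sigma) = λ³ - tr·λ² + c_1·λ - det, where tr = trace, c_1 = sum of the principal 2×2 minors, det = det(Sigma):
  tr = 7 + 4 + 3 = 14,
  c_1 = (7·4 - (2)²) + (7·3 - (1)²) + (4·3 - (2)²) = 24 + 20 + 8 = 52,
  det = 7·(4·3 - (2)²) - (2)·((2)·3 - (2)·(1)) + (1)·((2)·(2) - 4·(1)) = 7·(8) - (2)·(4) + (1)·(0) = 48.
  So p(λ) = λ³ - 14λ² + 52λ - 48.
Step 2 — look for an integer root (rational root theorem: any rational root is an integer divisor of 48). Testing λ = 4:
  p(4) = 64 - 224 + 208 - 48 = 0  ✓
  Dividing out (λ - 4): p(λ) = (λ - 4)(λ² - 10λ + 12).
Step 3 — remaining eigenvalues from the quadratic λ² - 10λ + 12 = 0:
  Δ = 10² - 4·12 = 100 - 48 = 52,  λ = (10 ± √52)/2 = (10 ± 7.2111)/2 ≈ 8.6056 or 1.3944.
  Sorted: λ_1 = 8.6056,  λ_2 = 4,  λ_3 = 1.3944  (check: sum = 14 = tr ✓).

Step 4 — unit eigenvector for λ_1 ≈ 8.6056: v spans the null space of (Sigma - λ_1 I), whose rows are
  r_1 = (-1.6056, 2, 1),  r_2 = (2, -4.6056, 2),  r_3 = (1, 2, -5.6056).
  v is orthogonal to every row, so take v ∝ r_1 × r_2 = ((2)·(2) - (1)·(-4.6056), (1)·(2) - (-1.6056)·(2), (-1.6056)·(-4.6056) - (2)·(2)) ≈ (8.6056, 5.2111, 3.3944).
  Let u = (8.6056, 5.2111, 3.3944).
  ||u|| = √((8.6056)² + (5.2111)² + (3.3944)²) = √(112.7334) ≈ 10.6176,  v_1 = u/||u|| ≈ (0.8105, 0.4908, 0.3197) (||v_1|| = 1).

λ_1 = 8.6056,  λ_2 = 4,  λ_3 = 1.3944;  v_1 ≈ (0.8105, 0.4908, 0.3197)


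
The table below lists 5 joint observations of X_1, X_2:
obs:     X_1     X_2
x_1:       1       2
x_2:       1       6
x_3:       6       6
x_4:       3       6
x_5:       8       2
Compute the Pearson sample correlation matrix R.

Step 1 — column means:
  mean(X_1) = (1 + 1 + 6 + 3 + 8) / 5 = 19/5 = 3.8
  mean(X_2) = (2 + 6 + 6 + 6 + 2) / 5 = 22/5 = 4.4

Step 2 — sample variances and covariances s[i,j] = (1/(n-1)) · Σ_k (x_{k,i} - mean_i) · (x_{k,j} - mean_j), with n-1 = 4:
  s[X_1,X_1] = ((-2.8)·(-2.8) + (-2.8)·(-2.8) + (2.2)·(2.2) + (-0.8)·(-0.8) + (4.2)·(4.2)) / 4 = 38.8/4 = 9.7
  s[X_1,X_2] = ((-2.8)·(-2.4) + (-2.8)·(1.6) + (2.2)·(1.6) + (-0.8)·(1.6) + (4.2)·(-2.4)) / 4 = -5.6/4 = -1.4
  s[X_2,X_2] = ((-2.4)·(-2.4) + (1.6)·(1.6) + (1.6)·(1.6) + (1.6)·(1.6) + (-2.4)·(-2.4)) / 4 = 19.2/4 = 4.8
  Sample standard deviations s_i = √(s[i,i]):
  s(X_1) = √(9.7) = 3.1145
  s(X_2) = √(4.8) = 2.1909

Step 3 — r_{ij} = s_{ij} / (s_i · s_j):
  r[X_1,X_1] = 1 (diagonal).
  r[X_1,X_2] = -1.4 / (3.1145 · 2.1909) = -1.4 / 6.8235 = -0.2052
  r[X_2,X_2] = 1 (diagonal).

R is symmetric with unit diagonal. Assembling:

R = [[1, -0.2052],
 [-0.2052, 1]]


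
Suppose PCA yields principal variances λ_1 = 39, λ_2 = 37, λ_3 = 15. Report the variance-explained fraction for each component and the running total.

Step 1 — total variance = trace(Sigma) = Σ λ_i = 39 + 37 + 15 = 91.

Step 2 — fraction explained by component i = λ_i / Σ λ:
  PC1: 39/91 = 0.4286
  PC2: 37/91 = 0.4066
  PC3: 15/91 = 0.1648

Step 3 — cumulative fraction after k components = (λ_1 + ... + λ_k) / Σ λ:
  k = 1: 39/91 = 0.4286
  k = 2: (39 + 37)/91 = 76/91 = 0.8352
  k = 3: (39 + 37 + 15)/91 = 91/91 = 1

Summary (fraction, with percent):

explained: PC1 0.4286 (42.86%), PC2 0.4066 (40.66%), PC3 0.1648 (16.48%);  cumulative: 0.4286, 0.8352, 1


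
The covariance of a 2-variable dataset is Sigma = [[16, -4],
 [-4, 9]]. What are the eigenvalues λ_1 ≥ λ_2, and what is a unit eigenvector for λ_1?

Step 1 — characteristic polynomial of 2×2 Sigma:
  det(Sigma - λI) = λ² - trace · λ + det = 0.
  trace = 16 + 9 = 25, det = 16·9 - (-4)² = 128.
Step 2 — discriminant:
  Δ = trace² - 4·det = 625 - 512 = 113.
Step 3 — eigenvalues:
  λ = (trace ± √Δ)/2 = (25 ± 10.6301)/2,
  λ_1 = 17.8151,  λ_2 = 7.1849.

Step 4 — unit eigenvector for λ_1: solve (Sigma - λ_1 I)v = 0. First row:
  (16 - 17.8151)·v_x + (-4)·v_y = 0, i.e. (-1.8151)·v_x + (-4)·v_y = 0,
  so v ∝ (b, λ_1 - a) = (-4, 1.8151); multiply by -1 so the first entry is positive: u = (4, -1.8151).
  ||u|| = √((4)² + (-1.8151)²) = √(19.2945) ≈ 4.3925,
  v_1 = u/||u|| ≈ (0.9106, -0.4132) (||v_1|| = 1).

λ_1 = 17.8151,  λ_2 = 7.1849;  v_1 ≈ (0.9106, -0.4132)


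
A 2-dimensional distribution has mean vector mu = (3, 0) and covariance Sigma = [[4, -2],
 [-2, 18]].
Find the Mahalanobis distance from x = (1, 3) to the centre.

Step 1 — centre the observation: (x - mu) = (-2, 3).

Step 2 — invert Sigma. det(Sigma) = 4·18 - (-2)² = 68.
  Sigma^{-1} = (1/det) · [[d, -b], [-b, a]] = [[0.2647, 0.0294],
 [0.0294, 0.0588]].

Step 3 — form the quadratic (x - mu)^T · Sigma^{-1} · (x - mu):
  Sigma^{-1} · (x - mu) = (-0.4412, 0.1176).
  (x - mu)^T · [Sigma^{-1} · (x - mu)] = (-2)·(-0.4412) + (3)·(0.1176) = 1.2353.

Step 4 — take square root: d = √(1.2353) ≈ 1.1114.

d(x, mu) = √(1.2353) ≈ 1.1114


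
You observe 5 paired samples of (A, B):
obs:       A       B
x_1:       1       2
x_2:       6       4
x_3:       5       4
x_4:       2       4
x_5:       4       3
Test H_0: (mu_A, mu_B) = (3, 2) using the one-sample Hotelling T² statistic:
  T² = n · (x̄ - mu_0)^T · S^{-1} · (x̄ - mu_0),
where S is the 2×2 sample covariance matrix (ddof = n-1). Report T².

Step 1 — sample mean vector:
  mean(A) = (1 + 6 + 5 + 2 + 4) / 5 = 18/5 = 3.6
  mean(B) = (2 + 4 + 4 + 4 + 3) / 5 = 17/5 = 3.4
  x̄ = (3.6, 3.4),  deviation x̄ - mu_0 = (3.6, 3.4) - (3, 2) = (0.6, 1.4).

Step 2 — sample covariance matrix, S[i,j] = (1/(n-1)) · Σ_k (x_{k,i} - mean_i) · (x_{k,j} - mean_j), divisor n-1 = 4:
  S[A,A] = ((-2.6)·(-2.6) + (2.4)·(2.4) + (1.4)·(1.4) + (-1.6)·(-1.6) + (0.4)·(0.4)) / 4 = 17.2/4 = 4.3
  S[A,B] = ((-2.6)·(-1.4) + (2.4)·(0.6) + (1.4)·(0.6) + (-1.6)·(0.6) + (0.4)·(-0.4)) / 4 = 4.8/4 = 1.2
  S[B,B] = ((-1.4)·(-1.4) + (0.6)·(0.6) + (0.6)·(0.6) + (0.6)·(0.6) + (-0.4)·(-0.4)) / 4 = 3.2/4 = 0.8
  S = [[4.3, 1.2],
 [1.2, 0.8]].

Step 3 — invert S. det(S) = 4.3·0.8 - (1.2)² = 2.
  S^{-1} = (1/det) · [[d, -b], [-b, a]] = [[0.4, -0.6],
 [-0.6, 2.15]].

Step 4 — quadratic form (x̄ - mu_0)^T · S^{-1} · (x̄ - mu_0):
  S^{-1} · (x̄ - mu_0) = (-0.6, 2.65),
  (x̄ - mu_0)^T · [...] = (0.6)·(-0.6) + (1.4)·(2.65) = 3.35.

Step 5 — scale by n: T² = 5 · 3.35 = 16.75.

T² ≈ 16.75


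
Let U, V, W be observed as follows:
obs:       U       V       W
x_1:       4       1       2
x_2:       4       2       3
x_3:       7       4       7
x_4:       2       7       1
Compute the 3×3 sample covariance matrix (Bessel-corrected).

Step 1 — column means:
  mean(U) = (4 + 4 + 7 + 2) / 4 = 17/4 = 4.25
  mean(V) = (1 + 2 + 4 + 7) / 4 = 14/4 = 3.5
  mean(W) = (2 + 3 + 7 + 1) / 4 = 13/4 = 3.25

Step 2 — sample covariance S[i,j] = (1/(n-1)) · Σ_k (x_{k,i} - mean_i) · (x_{k,j} - mean_j), with n-1 = 3.
  S[U,U] = ((-0.25)·(-0.25) + (-0.25)·(-0.25) + (2.75)·(2.75) + (-2.25)·(-2.25)) / 3 = 12.75/3 = 4.25
  S[U,V] = ((-0.25)·(-2.5) + (-0.25)·(-1.5) + (2.75)·(0.5) + (-2.25)·(3.5)) / 3 = -5.5/3 = -1.8333
  S[U,W] = ((-0.25)·(-1.25) + (-0.25)·(-0.25) + (2.75)·(3.75) + (-2.25)·(-2.25)) / 3 = 15.75/3 = 5.25
  S[V,V] = ((-2.5)·(-2.5) + (-1.5)·(-1.5) + (0.5)·(0.5) + (3.5)·(3.5)) / 3 = 21/3 = 7
  S[V,W] = ((-2.5)·(-1.25) + (-1.5)·(-0.25) + (0.5)·(3.75) + (3.5)·(-2.25)) / 3 = -2.5/3 = -0.8333
  S[W,W] = ((-1.25)·(-1.25) + (-0.25)·(-0.25) + (3.75)·(3.75) + (-2.25)·(-2.25)) / 3 = 20.75/3 = 6.9167

S is symmetric (S[j,i] = S[i,j]). Assembling:

S = [[4.25, -1.8333, 5.25],
 [-1.8333, 7, -0.8333],
 [5.25, -0.8333, 6.9167]]


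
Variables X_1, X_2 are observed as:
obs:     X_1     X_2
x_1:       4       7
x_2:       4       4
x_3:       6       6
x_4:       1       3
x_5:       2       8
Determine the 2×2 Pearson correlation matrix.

Step 1 — column means:
  mean(X_1) = (4 + 4 + 6 + 1 + 2) / 5 = 17/5 = 3.4
  mean(X_2) = (7 + 4 + 6 + 3 + 8) / 5 = 28/5 = 5.6

Step 2 — sample variances and covariances s[i,j] = (1/(n-1)) · Σ_k (x_{k,i} - mean_i) · (x_{k,j} - mean_j), with n-1 = 4:
  s[X_1,X_1] = ((0.6)·(0.6) + (0.6)·(0.6) + (2.6)·(2.6) + (-2.4)·(-2.4) + (-1.4)·(-1.4)) / 4 = 15.2/4 = 3.8
  s[X_1,X_2] = ((0.6)·(1.4) + (0.6)·(-1.6) + (2.6)·(0.4) + (-2.4)·(-2.6) + (-1.4)·(2.4)) / 4 = 3.8/4 = 0.95
  s[X_2,X_2] = ((1.4)·(1.4) + (-1.6)·(-1.6) + (0.4)·(0.4) + (-2.6)·(-2.6) + (2.4)·(2.4)) / 4 = 17.2/4 = 4.3
  Sample standard deviations s_i = √(s[i,i]):
  s(X_1) = √(3.8) = 1.9494
  s(X_2) = √(4.3) = 2.0736

Step 3 — r_{ij} = s_{ij} / (s_i · s_j):
  r[X_1,X_1] = 1 (diagonal).
  r[X_1,X_2] = 0.95 / (1.9494 · 2.0736) = 0.95 / 4.0423 = 0.235
  r[X_2,X_2] = 1 (diagonal).

R is symmetric with unit diagonal. Assembling:

R = [[1, 0.235],
 [0.235, 1]]


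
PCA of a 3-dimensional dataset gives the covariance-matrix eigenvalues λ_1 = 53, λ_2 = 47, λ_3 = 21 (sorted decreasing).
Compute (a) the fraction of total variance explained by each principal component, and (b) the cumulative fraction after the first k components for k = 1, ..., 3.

Step 1 — total variance = trace(Sigma) = Σ λ_i = 53 + 47 + 21 = 121.

Step 2 — fraction explained by component i = λ_i / Σ λ:
  PC1: 53/121 = 0.438
  PC2: 47/121 = 0.3884
  PC3: 21/121 = 0.1736

Step 3 — cumulative fraction after k components = (λ_1 + ... + λ_k) / Σ λ:
  k = 1: 53/121 = 0.438
  k = 2: (53 + 47)/121 = 100/121 = 0.8264
  k = 3: (53 + 47 + 21)/121 = 121/121 = 1

Summary (fraction, with percent):

explained: PC1 0.438 (43.8%), PC2 0.3884 (38.84%), PC3 0.1736 (17.36%);  cumulative: 0.438, 0.8264, 1


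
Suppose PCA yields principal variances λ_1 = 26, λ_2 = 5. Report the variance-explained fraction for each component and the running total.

Step 1 — total variance = trace(Sigma) = Σ λ_i = 26 + 5 = 31.

Step 2 — fraction explained by component i = λ_i / Σ λ:
  PC1: 26/31 = 0.8387
  PC2: 5/31 = 0.1613

Step 3 — cumulative fraction after k components = (λ_1 + ... + λ_k) / Σ λ:
  k = 1: 26/31 = 0.8387
  k = 2: (26 + 5)/31 = 31/31 = 1

Summary (fraction, with percent):

explained: PC1 0.8387 (83.87%), PC2 0.1613 (16.13%);  cumulative: 0.8387, 1


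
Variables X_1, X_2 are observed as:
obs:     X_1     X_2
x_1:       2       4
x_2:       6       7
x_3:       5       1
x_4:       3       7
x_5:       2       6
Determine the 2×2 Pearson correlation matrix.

Step 1 — column means:
  mean(X_1) = (2 + 6 + 5 + 3 + 2) / 5 = 18/5 = 3.6
  mean(X_2) = (4 + 7 + 1 + 7 + 6) / 5 = 25/5 = 5

Step 2 — sample variances and covariances s[i,j] = (1/(n-1)) · Σ_k (x_{k,i} - mean_i) · (x_{k,j} - mean_j), with n-1 = 4:
  s[X_1,X_1] = ((-1.6)·(-1.6) + (2.4)·(2.4) + (1.4)·(1.4) + (-0.6)·(-0.6) + (-1.6)·(-1.6)) / 4 = 13.2/4 = 3.3
  s[X_1,X_2] = ((-1.6)·(-1) + (2.4)·(2) + (1.4)·(-4) + (-0.6)·(2) + (-1.6)·(1)) / 4 = -2/4 = -0.5
  s[X_2,X_2] = ((-1)·(-1) + (2)·(2) + (-4)·(-4) + (2)·(2) + (1)·(1)) / 4 = 26/4 = 6.5
  Sample standard deviations s_i = √(s[i,i]):
  s(X_1) = √(3.3) = 1.8166
  s(X_2) = √(6.5) = 2.5495

Step 3 — r_{ij} = s_{ij} / (s_i · s_j):
  r[X_1,X_1] = 1 (diagonal).
  r[X_1,X_2] = -0.5 / (1.8166 · 2.5495) = -0.5 / 4.6314 = -0.108
  r[X_2,X_2] = 1 (diagonal).

R is symmetric with unit diagonal. Assembling:

R = [[1, -0.108],
 [-0.108, 1]]


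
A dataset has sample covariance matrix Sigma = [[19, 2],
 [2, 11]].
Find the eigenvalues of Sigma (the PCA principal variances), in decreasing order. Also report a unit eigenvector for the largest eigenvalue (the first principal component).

Step 1 — characteristic polynomial of 2×2 Sigma:
  det(Sigma - λI) = λ² - trace · λ + det = 0.
  trace = 19 + 11 = 30, det = 19·11 - (2)² = 205.
Step 2 — discriminant:
  Δ = trace² - 4·det = 900 - 820 = 80.
Step 3 — eigenvalues:
  λ = (trace ± √Δ)/2 = (30 ± 8.9443)/2,
  λ_1 = 19.4721,  λ_2 = 10.5279.

Step 4 — unit eigenvector for λ_1: solve (Sigma - λ_1 I)v = 0. First row:
  (19 - 19.4721)·v_x + (2)·v_y = 0, i.e. (-0.4721)·v_x + (2)·v_y = 0,
  so v ∝ (b, λ_1 - a) = (2, 0.4721) = u.
  ||u|| = √((2)² + (0.4721)²) = √(4.2229) ≈ 2.055,
  v_1 = u/||u|| ≈ (0.9732, 0.2298) (||v_1|| = 1).

λ_1 = 19.4721,  λ_2 = 10.5279;  v_1 ≈ (0.9732, 0.2298)
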